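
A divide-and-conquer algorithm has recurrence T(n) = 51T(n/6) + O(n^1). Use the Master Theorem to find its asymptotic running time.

Master Theorem for T(n) = 51T(n/6) + O(n^1):

a = 51, b = 6, c = 1
log_b(a) = log_6(51) = 2.1944

Case 1: c = 1 < log_6(51) = 2.1944
T(n) = O(n^(log_6 51))

For T(n) = 51T(n/6) + O(n^1): log_6(51) = 2.1944. This is Case 1 of the Master Theorem (c < log_b(a), work dominated by leaves), giving O(n^(log_6 51)).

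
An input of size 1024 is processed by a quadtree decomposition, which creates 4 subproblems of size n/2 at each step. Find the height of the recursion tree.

For divide and conquer with division factor 2:

Problem sizes at each level:
Level 0: 1024
Level 1: 512
Level 2: 256
Level 3: 128
Level 4: 64
Level 5: 32
Level 6: 16
Level 7: 8
Level 8: 4
Level 9: 2
Level 10: 1

The root is level 0 and the size-1 base case is level 10 (the tree spans levels 0 through 10, i.e. 11 levels counting the root), so the depth is the number of divisions: log_2(1024) = 10

The recursion tree depth is log_2(1024) = 10. At each level, the problem size is divided by 2, so it takes 10 divisions to reduce to a base case of size 1. The algorithm makes 4 recursive calls at each level.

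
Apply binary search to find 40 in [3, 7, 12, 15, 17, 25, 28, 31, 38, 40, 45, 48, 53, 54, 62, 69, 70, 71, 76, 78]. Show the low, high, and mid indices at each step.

Binary search for 40 in [3, 7, 12, 15, 17, 25, 28, 31, 38, 40, 45, 48, 53, 54, 62, 69, 70, 71, 76, 78]:

lo=0, hi=19, mid=9, arr[mid]=40 -> Found target at index 9!

Binary search finds 40 at index 9 after 1 comparisons. The search repeatedly halves the search space by comparing with the middle element.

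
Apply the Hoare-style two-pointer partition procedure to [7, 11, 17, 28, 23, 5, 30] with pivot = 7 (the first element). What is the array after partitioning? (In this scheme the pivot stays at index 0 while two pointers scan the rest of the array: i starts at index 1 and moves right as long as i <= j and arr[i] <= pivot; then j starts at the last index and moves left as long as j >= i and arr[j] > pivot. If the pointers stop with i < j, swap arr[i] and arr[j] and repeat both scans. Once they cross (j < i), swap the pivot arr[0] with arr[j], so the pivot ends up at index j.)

Hoare-style two-pointer partition with pivot = 7:

Initial array: [7, 11, 17, 28, 23, 5, 30]

Pointers start at i = 1, j = 6.
i stops at index 1 (arr[1]=11 > 7), j stops at index 5 (arr[5]=5 <= 7): swap arr[1] and arr[5], array becomes [7, 5, 17, 28, 23, 11, 30]
i ends at 2, j ends at 1: the pointers have crossed (j < i), so scanning stops.

Swap pivot arr[0] with arr[1] to place pivot at position 1: [5, 7, 17, 28, 23, 11, 30]
Pivot position: 1

After partitioning with pivot 7, the array becomes [5, 7, 17, 28, 23, 11, 30]. The pivot is placed at index 1. All elements to the left of the pivot are <= 7, and all elements to the right are > 7.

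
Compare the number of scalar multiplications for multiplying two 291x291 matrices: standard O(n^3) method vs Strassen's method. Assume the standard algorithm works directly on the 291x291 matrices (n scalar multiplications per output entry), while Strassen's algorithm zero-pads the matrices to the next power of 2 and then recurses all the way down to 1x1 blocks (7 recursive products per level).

Matrix multiplication for 291x291 matrices:

Strassen's algorithm requires power-of-2 dimensions. Pad 291x291 to 512x512 (next power of 2).

Standard algorithm: 291^3 = 24642171 multiplications
Strassen's algorithm: 7^(log2(512)) = 7^9 = 40353607 multiplications
Difference: 24642171 - 40353607 = -15711436 (Strassen uses MORE here due to padding overhead — for small or just-over-power-of-2 n, padding can outweigh the per-level savings)

Standard: 24642171 multiplications (291^3). Strassen: 40353607 multiplications (7^9, after padding to 512x512). Strassen reduces 8 recursive multiplications to 7 at each level.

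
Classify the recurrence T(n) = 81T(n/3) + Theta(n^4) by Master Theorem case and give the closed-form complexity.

Master Theorem for T(n) = 81T(n/3) + O(n^4):

a = 81, b = 3, c = 4
log_b(a) = log_3(81) = 4.0000

Case 2: c = 4 = log_3(81) = 4.0000
T(n) = O(n^4 log n) = O(n^4 log n)

For T(n) = 81T(n/3) + O(n^4): log_3(81) = 4.0000. This is Case 2 of the Master Theorem (c = log_b(a), equal work at all levels), giving O(n^4 log n).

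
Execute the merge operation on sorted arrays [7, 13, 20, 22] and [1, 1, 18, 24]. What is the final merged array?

Merging process:

Compare 7 vs 1: take 1 from right. Merged: [1]
Compare 7 vs 1: take 1 from right. Merged: [1, 1]
Compare 7 vs 18: take 7 from left. Merged: [1, 1, 7]
Compare 13 vs 18: take 13 from left. Merged: [1, 1, 7, 13]
Compare 20 vs 18: take 18 from right. Merged: [1, 1, 7, 13, 18]
Compare 20 vs 24: take 20 from left. Merged: [1, 1, 7, 13, 18, 20]
Compare 22 vs 24: take 22 from left. Merged: [1, 1, 7, 13, 18, 20, 22]
Append remaining from right: [24]. Merged: [1, 1, 7, 13, 18, 20, 22, 24]

Final merged array: [1, 1, 7, 13, 18, 20, 22, 24]
Total comparisons: 7

The merged array is [1, 1, 7, 13, 18, 20, 22, 24], requiring 7 comparisons. The merge step runs in O(n) time where n is the total number of elements.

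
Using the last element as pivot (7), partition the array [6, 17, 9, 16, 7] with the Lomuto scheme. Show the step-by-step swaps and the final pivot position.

Lomuto partition with pivot = 7:

Initial array: [6, 17, 9, 16, 7]

arr[0]=6 <= 7: swap with position 0, array becomes [6, 17, 9, 16, 7]
arr[1]=17 > 7: no swap
arr[2]=9 > 7: no swap
arr[3]=16 > 7: no swap

Place pivot at position 1: [6, 7, 9, 16, 17]
Pivot position: 1

After partitioning with pivot 7, the array becomes [6, 7, 9, 16, 17]. The pivot is placed at index 1. All elements to the left of the pivot are <= 7, and all elements to the right are > 7.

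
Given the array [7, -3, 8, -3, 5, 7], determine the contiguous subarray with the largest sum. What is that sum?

Using Kadane's algorithm on [7, -3, 8, -3, 5, 7]:

Scanning through the array:
Position 1 (value -3): max_ending_here = 4, max_so_far = 7
Position 2 (value 8): max_ending_here = 12, max_so_far = 12
Position 3 (value -3): max_ending_here = 9, max_so_far = 12
Position 4 (value 5): max_ending_here = 14, max_so_far = 14
Position 5 (value 7): max_ending_here = 21, max_so_far = 21

Maximum subarray: [7, -3, 8, -3, 5, 7]
Maximum sum: 21

The maximum subarray is [7, -3, 8, -3, 5, 7] with sum 21. This subarray runs from index 0 to index 5.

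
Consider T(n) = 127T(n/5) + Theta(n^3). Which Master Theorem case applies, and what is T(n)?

Master Theorem for T(n) = 127T(n/5) + O(n^3):

a = 127, b = 5, c = 3
log_b(a) = log_5(127) = 3.0099

Case 1: c = 3 < log_5(127) = 3.0099
T(n) = O(n^(log_5 127))

For T(n) = 127T(n/5) + O(n^3): log_5(127) = 3.0099. This is Case 1 of the Master Theorem (c < log_b(a), work dominated by leaves), giving O(n^(log_5 127)).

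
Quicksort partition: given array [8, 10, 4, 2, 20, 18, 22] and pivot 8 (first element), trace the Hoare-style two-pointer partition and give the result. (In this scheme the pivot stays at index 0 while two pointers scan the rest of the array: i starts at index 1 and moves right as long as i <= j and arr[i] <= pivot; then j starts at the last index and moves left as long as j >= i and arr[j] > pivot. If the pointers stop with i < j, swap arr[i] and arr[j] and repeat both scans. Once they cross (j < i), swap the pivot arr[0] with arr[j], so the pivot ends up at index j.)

Hoare-style two-pointer partition with pivot = 8:

Initial array: [8, 10, 4, 2, 20, 18, 22]

Pointers start at i = 1, j = 6.
i stops at index 1 (arr[1]=10 > 8), j stops at index 3 (arr[3]=2 <= 8): swap arr[1] and arr[3], array becomes [8, 2, 4, 10, 20, 18, 22]
i ends at 3, j ends at 2: the pointers have crossed (j < i), so scanning stops.

Swap pivot arr[0] with arr[2] to place pivot at position 2: [4, 2, 8, 10, 20, 18, 22]
Pivot position: 2

After partitioning with pivot 8, the array becomes [4, 2, 8, 10, 20, 18, 22]. The pivot is placed at index 2. All elements to the left of the pivot are <= 8, and all elements to the right are > 8.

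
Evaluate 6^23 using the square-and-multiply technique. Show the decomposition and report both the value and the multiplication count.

Computing 6^23 by squaring (build up from 6^1; each line after the first costs one multiplication):

6^1 = 6
6^2 = (6^1)^2 = 6^2 = 36
6^4 = (6^2)^2 = 36^2 = 1296
6^5 = 6 * 6^4 = 6 * 1296 = 7776
6^10 = (6^5)^2 = 7776^2 = 60466176
6^11 = 6 * 6^10 = 6 * 60466176 = 362797056
6^22 = (6^11)^2 = 362797056^2 = 131621703842267136
6^23 = 6 * 6^22 = 6 * 131621703842267136 = 789730223053602816

Result: 789730223053602816
Multiplications needed: 7 (7 lines after 6^1)

6^23 = 789730223053602816. Using exponentiation by squaring, this requires 7 multiplications. The key idea: if the exponent is even, square the half-power; if odd, multiply by the base once.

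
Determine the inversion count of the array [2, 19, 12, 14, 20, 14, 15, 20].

Finding inversions in [2, 19, 12, 14, 20, 14, 15, 20]:

(1, 2): arr[1]=19 > arr[2]=12
(1, 3): arr[1]=19 > arr[3]=14
(1, 5): arr[1]=19 > arr[5]=14
(1, 6): arr[1]=19 > arr[6]=15
(4, 5): arr[4]=20 > arr[5]=14
(4, 6): arr[4]=20 > arr[6]=15

Total inversions: 6

The array has 6 inversion(s): (1,2), (1,3), (1,5), (1,6), (4,5), (4,6). Each pair (i,j) satisfies i < j and arr[i] > arr[j].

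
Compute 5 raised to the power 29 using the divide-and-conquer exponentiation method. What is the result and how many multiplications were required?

Computing 5^29 by squaring (build up from 5^1; each line after the first costs one multiplication):

5^1 = 5
5^2 = (5^1)^2 = 5^2 = 25
5^3 = 5 * 5^2 = 5 * 25 = 125
5^6 = (5^3)^2 = 125^2 = 15625
5^7 = 5 * 5^6 = 5 * 15625 = 78125
5^14 = (5^7)^2 = 78125^2 = 6103515625
5^28 = (5^14)^2 = 6103515625^2 = 37252902984619140625
5^29 = 5 * 5^28 = 5 * 37252902984619140625 = 186264514923095703125

Result: 186264514923095703125
Multiplications needed: 7 (7 lines after 5^1)

5^29 = 186264514923095703125. Using exponentiation by squaring, this requires 7 multiplications. The key idea: if the exponent is even, square the half-power; if odd, multiply by the base once.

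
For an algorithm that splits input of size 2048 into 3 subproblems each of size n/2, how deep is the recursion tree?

For divide and conquer with division factor 2:

Problem sizes at each level:
Level 0: 2048
Level 1: 1024
Level 2: 512
Level 3: 256
Level 4: 128
Level 5: 64
Level 6: 32
Level 7: 16
Level 8: 8
Level 9: 4
Level 10: 2
Level 11: 1

The root is level 0 and the size-1 base case is level 11 (the tree spans levels 0 through 11, i.e. 12 levels counting the root), so the depth is the number of divisions: log_2(2048) = 11

The recursion tree depth is log_2(2048) = 11. At each level, the problem size is divided by 2, so it takes 11 divisions to reduce to a base case of size 1. The algorithm makes 3 recursive calls at each level.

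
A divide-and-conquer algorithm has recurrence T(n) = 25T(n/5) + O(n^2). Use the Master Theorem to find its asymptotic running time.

Master Theorem for T(n) = 25T(n/5) + O(n^2):

a = 25, b = 5, c = 2
log_b(a) = log_5(25) = 2.0000

Case 2: c = 2 = log_5(25) = 2.0000
T(n) = O(n^2 log n) = O(n^2 log n)

For T(n) = 25T(n/5) + O(n^2): log_5(25) = 2.0000. This is Case 2 of the Master Theorem (c = log_b(a), equal work at all levels), giving O(n^2 log n).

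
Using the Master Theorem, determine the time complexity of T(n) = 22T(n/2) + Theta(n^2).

Master Theorem for T(n) = 22T(n/2) + O(n^2):

a = 22, b = 2, c = 2
log_b(a) = log_2(22) = 4.4594

Case 1: c = 2 < log_2(22) = 4.4594
T(n) = O(n^(log_2 22))

For T(n) = 22T(n/2) + O(n^2): log_2(22) = 4.4594. This is Case 1 of the Master Theorem (c < log_b(a), work dominated by leaves), giving O(n^(log_2 22)).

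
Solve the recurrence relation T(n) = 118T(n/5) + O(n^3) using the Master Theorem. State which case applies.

Master Theorem for T(n) = 118T(n/5) + O(n^3):

a = 118, b = 5, c = 3
log_b(a) = log_5(118) = 2.9642

Case 3: c = 3 > log_5(118) = 2.9642
T(n) = O(n^3) = O(n^3)

For T(n) = 118T(n/5) + O(n^3): log_5(118) = 2.9642. This is Case 3 of the Master Theorem (c > log_b(a), work dominated by root), giving O(n^3).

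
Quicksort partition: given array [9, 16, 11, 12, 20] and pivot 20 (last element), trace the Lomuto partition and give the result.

Lomuto partition with pivot = 20:

Initial array: [9, 16, 11, 12, 20]

arr[0]=9 <= 20: swap with position 0, array becomes [9, 16, 11, 12, 20]
arr[1]=16 <= 20: swap with position 1, array becomes [9, 16, 11, 12, 20]
arr[2]=11 <= 20: swap with position 2, array becomes [9, 16, 11, 12, 20]
arr[3]=12 <= 20: swap with position 3, array becomes [9, 16, 11, 12, 20]

Place pivot at position 4: [9, 16, 11, 12, 20]
Pivot position: 4

After partitioning with pivot 20, the array becomes [9, 16, 11, 12, 20]. The pivot is placed at index 4. All elements to the left of the pivot are <= 20, and all elements to the right are > 20.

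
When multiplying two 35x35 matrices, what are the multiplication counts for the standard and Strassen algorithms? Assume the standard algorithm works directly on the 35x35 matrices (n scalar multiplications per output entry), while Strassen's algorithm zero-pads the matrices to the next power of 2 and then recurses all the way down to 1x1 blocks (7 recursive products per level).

Matrix multiplication for 35x35 matrices:

Strassen's algorithm requires power-of-2 dimensions. Pad 35x35 to 64x64 (next power of 2).

Standard algorithm: 35^3 = 42875 multiplications
Strassen's algorithm: 7^(log2(64)) = 7^6 = 117649 multiplications
Difference: 42875 - 117649 = -74774 (Strassen uses MORE here due to padding overhead — for small or just-over-power-of-2 n, padding can outweigh the per-level savings)

Standard: 42875 multiplications (35^3). Strassen: 117649 multiplications (7^6, after padding to 64x64). Strassen reduces 8 recursive multiplications to 7 at each level.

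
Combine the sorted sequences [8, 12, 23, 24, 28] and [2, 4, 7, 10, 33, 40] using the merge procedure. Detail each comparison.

Merging process:

Compare 8 vs 2: take 2 from right. Merged: [2]
Compare 8 vs 4: take 4 from right. Merged: [2, 4]
Compare 8 vs 7: take 7 from right. Merged: [2, 4, 7]
Compare 8 vs 10: take 8 from left. Merged: [2, 4, 7, 8]
Compare 12 vs 10: take 10 from right. Merged: [2, 4, 7, 8, 10]
Compare 12 vs 33: take 12 from left. Merged: [2, 4, 7, 8, 10, 12]
Compare 23 vs 33: take 23 from left. Merged: [2, 4, 7, 8, 10, 12, 23]
Compare 24 vs 33: take 24 from left. Merged: [2, 4, 7, 8, 10, 12, 23, 24]
Compare 28 vs 33: take 28 from left. Merged: [2, 4, 7, 8, 10, 12, 23, 24, 28]
Append remaining from right: [33, 40]. Merged: [2, 4, 7, 8, 10, 12, 23, 24, 28, 33, 40]

Final merged array: [2, 4, 7, 8, 10, 12, 23, 24, 28, 33, 40]
Total comparisons: 9

The merged array is [2, 4, 7, 8, 10, 12, 23, 24, 28, 33, 40], requiring 9 comparisons. The merge step runs in O(n) time where n is the total number of elements.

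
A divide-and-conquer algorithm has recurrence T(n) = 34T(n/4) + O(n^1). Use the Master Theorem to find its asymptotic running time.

Master Theorem for T(n) = 34T(n/4) + O(n^1):

a = 34, b = 4, c = 1
log_b(a) = log_4(34) = 2.5437

Case 1: c = 1 < log_4(34) = 2.5437
T(n) = O(n^(log_4 34))

For T(n) = 34T(n/4) + O(n^1): log_4(34) = 2.5437. This is Case 1 of the Master Theorem (c < log_b(a), work dominated by leaves), giving O(n^(log_4 34)).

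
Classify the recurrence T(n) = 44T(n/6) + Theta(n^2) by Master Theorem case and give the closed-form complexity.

Master Theorem for T(n) = 44T(n/6) + O(n^2):

a = 44, b = 6, c = 2
log_b(a) = log_6(44) = 2.1120

Case 1: c = 2 < log_6(44) = 2.1120
T(n) = O(n^(log_6 44))

For T(n) = 44T(n/6) + O(n^2): log_6(44) = 2.1120. This is Case 1 of the Master Theorem (c < log_b(a), work dominated by leaves), giving O(n^(log_6 44)).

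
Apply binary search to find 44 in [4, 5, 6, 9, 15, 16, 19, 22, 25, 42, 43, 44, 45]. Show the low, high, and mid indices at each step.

Binary search for 44 in [4, 5, 6, 9, 15, 16, 19, 22, 25, 42, 43, 44, 45]:

lo=0, hi=12, mid=6, arr[mid]=19 -> 19 < 44, search right half
lo=7, hi=12, mid=9, arr[mid]=42 -> 42 < 44, search right half
lo=10, hi=12, mid=11, arr[mid]=44 -> Found target at index 11!

Binary search finds 44 at index 11 after 3 comparisons. The search repeatedly halves the search space by comparing with the middle element.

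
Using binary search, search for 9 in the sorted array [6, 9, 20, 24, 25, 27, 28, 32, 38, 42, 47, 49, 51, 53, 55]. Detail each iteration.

Binary search for 9 in [6, 9, 20, 24, 25, 27, 28, 32, 38, 42, 47, 49, 51, 53, 55]:

lo=0, hi=14, mid=7, arr[mid]=32 -> 32 > 9, search left half
lo=0, hi=6, mid=3, arr[mid]=24 -> 24 > 9, search left half
lo=0, hi=2, mid=1, arr[mid]=9 -> Found target at index 1!

Binary search finds 9 at index 1 after 3 comparisons. The search repeatedly halves the search space by comparing with the middle element.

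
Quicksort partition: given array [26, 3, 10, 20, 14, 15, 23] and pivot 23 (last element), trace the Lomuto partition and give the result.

Lomuto partition with pivot = 23:

Initial array: [26, 3, 10, 20, 14, 15, 23]

arr[0]=26 > 23: no swap
arr[1]=3 <= 23: swap with position 0, array becomes [3, 26, 10, 20, 14, 15, 23]
arr[2]=10 <= 23: swap with position 1, array becomes [3, 10, 26, 20, 14, 15, 23]
arr[3]=20 <= 23: swap with position 2, array becomes [3, 10, 20, 26, 14, 15, 23]
arr[4]=14 <= 23: swap with position 3, array becomes [3, 10, 20, 14, 26, 15, 23]
arr[5]=15 <= 23: swap with position 4, array becomes [3, 10, 20, 14, 15, 26, 23]

Place pivot at position 5: [3, 10, 20, 14, 15, 23, 26]
Pivot position: 5

After partitioning with pivot 23, the array becomes [3, 10, 20, 14, 15, 23, 26]. The pivot is placed at index 5. All elements to the left of the pivot are <= 23, and all elements to the right are > 23.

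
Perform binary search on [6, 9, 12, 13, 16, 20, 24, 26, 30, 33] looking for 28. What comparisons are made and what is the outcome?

Binary search for 28 in [6, 9, 12, 13, 16, 20, 24, 26, 30, 33]:

lo=0, hi=9, mid=4, arr[mid]=16 -> 16 < 28, search right half
lo=5, hi=9, mid=7, arr[mid]=26 -> 26 < 28, search right half
lo=8, hi=9, mid=8, arr[mid]=30 -> 30 > 28, search left half
lo=8 > hi=7, target 28 not found

Binary search determines that 28 is not in the array after 3 comparisons. The search space was exhausted without finding the target.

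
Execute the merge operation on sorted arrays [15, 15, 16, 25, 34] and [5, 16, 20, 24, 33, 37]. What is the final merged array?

Merging process:

Compare 15 vs 5: take 5 from right. Merged: [5]
Compare 15 vs 16: take 15 from left. Merged: [5, 15]
Compare 15 vs 16: take 15 from left. Merged: [5, 15, 15]
Compare 16 vs 16: take 16 from left. Merged: [5, 15, 15, 16]
Compare 25 vs 16: take 16 from right. Merged: [5, 15, 15, 16, 16]
Compare 25 vs 20: take 20 from right. Merged: [5, 15, 15, 16, 16, 20]
Compare 25 vs 24: take 24 from right. Merged: [5, 15, 15, 16, 16, 20, 24]
Compare 25 vs 33: take 25 from left. Merged: [5, 15, 15, 16, 16, 20, 24, 25]
Compare 34 vs 33: take 33 from right. Merged: [5, 15, 15, 16, 16, 20, 24, 25, 33]
Compare 34 vs 37: take 34 from left. Merged: [5, 15, 15, 16, 16, 20, 24, 25, 33, 34]
Append remaining from right: [37]. Merged: [5, 15, 15, 16, 16, 20, 24, 25, 33, 34, 37]

Final merged array: [5, 15, 15, 16, 16, 20, 24, 25, 33, 34, 37]
Total comparisons: 10

The merged array is [5, 15, 15, 16, 16, 20, 24, 25, 33, 34, 37], requiring 10 comparisons. The merge step runs in O(n) time where n is the total number of elements.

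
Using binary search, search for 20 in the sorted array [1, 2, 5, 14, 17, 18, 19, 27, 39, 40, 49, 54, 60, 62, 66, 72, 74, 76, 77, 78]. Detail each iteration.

Binary search for 20 in [1, 2, 5, 14, 17, 18, 19, 27, 39, 40, 49, 54, 60, 62, 66, 72, 74, 76, 77, 78]:

lo=0, hi=19, mid=9, arr[mid]=40 -> 40 > 20, search left half
lo=0, hi=8, mid=4, arr[mid]=17 -> 17 < 20, search right half
lo=5, hi=8, mid=6, arr[mid]=19 -> 19 < 20, search right half
lo=7, hi=8, mid=7, arr[mid]=27 -> 27 > 20, search left half
lo=7 > hi=6, target 20 not found

Binary search determines that 20 is not in the array after 4 comparisons. The search space was exhausted without finding the target.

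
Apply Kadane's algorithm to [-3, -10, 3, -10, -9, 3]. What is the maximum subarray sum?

Using Kadane's algorithm on [-3, -10, 3, -10, -9, 3]:

Scanning through the array:
Position 1 (value -10): max_ending_here = -10, max_so_far = -3
Position 2 (value 3): max_ending_here = 3, max_so_far = 3
Position 3 (value -10): max_ending_here = -7, max_so_far = 3
Position 4 (value -9): max_ending_here = -9, max_so_far = 3
Position 5 (value 3): max_ending_here = 3, max_so_far = 3

Maximum subarray: [3]
Maximum sum: 3

The maximum subarray is [3] with sum 3. This subarray runs from index 2 to index 2.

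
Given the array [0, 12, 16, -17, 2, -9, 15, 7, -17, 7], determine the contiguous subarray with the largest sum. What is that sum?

Using Kadane's algorithm on [0, 12, 16, -17, 2, -9, 15, 7, -17, 7]:

Scanning through the array:
Position 1 (value 12): max_ending_here = 12, max_so_far = 12
Position 2 (value 16): max_ending_here = 28, max_so_far = 28
Position 3 (value -17): max_ending_here = 11, max_so_far = 28
Position 4 (value 2): max_ending_here = 13, max_so_far = 28
Position 5 (value -9): max_ending_here = 4, max_so_far = 28
Position 6 (value 15): max_ending_here = 19, max_so_far = 28
Position 7 (value 7): max_ending_here = 26, max_so_far = 28
Position 8 (value -17): max_ending_here = 9, max_so_far = 28
Position 9 (value 7): max_ending_here = 16, max_so_far = 28

Maximum subarray: [0, 12, 16]
Maximum sum: 28

The maximum subarray is [0, 12, 16] with sum 28. This subarray runs from index 0 to index 2.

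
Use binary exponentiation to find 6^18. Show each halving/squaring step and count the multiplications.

Computing 6^18 by squaring (build up from 6^1; each line after the first costs one multiplication):

6^1 = 6
6^2 = (6^1)^2 = 6^2 = 36
6^4 = (6^2)^2 = 36^2 = 1296
6^8 = (6^4)^2 = 1296^2 = 1679616
6^9 = 6 * 6^8 = 6 * 1679616 = 10077696
6^18 = (6^9)^2 = 10077696^2 = 101559956668416

Result: 101559956668416
Multiplications needed: 5 (5 lines after 6^1)

6^18 = 101559956668416. Using exponentiation by squaring, this requires 5 multiplications. The key idea: if the exponent is even, square the half-power; if odd, multiply by the base once.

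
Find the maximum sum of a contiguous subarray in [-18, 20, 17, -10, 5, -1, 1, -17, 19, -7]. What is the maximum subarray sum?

Using Kadane's algorithm on [-18, 20, 17, -10, 5, -1, 1, -17, 19, -7]:

Scanning through the array:
Position 1 (value 20): max_ending_here = 20, max_so_far = 20
Position 2 (value 17): max_ending_here = 37, max_so_far = 37
Position 3 (value -10): max_ending_here = 27, max_so_far = 37
Position 4 (value 5): max_ending_here = 32, max_so_far = 37
Position 5 (value -1): max_ending_here = 31, max_so_far = 37
Position 6 (value 1): max_ending_here = 32, max_so_far = 37
Position 7 (value -17): max_ending_here = 15, max_so_far = 37
Position 8 (value 19): max_ending_here = 34, max_so_far = 37
Position 9 (value -7): max_ending_here = 27, max_so_far = 37

Maximum subarray: [20, 17]
Maximum sum: 37

The maximum subarray is [20, 17] with sum 37. This subarray runs from index 1 to index 2.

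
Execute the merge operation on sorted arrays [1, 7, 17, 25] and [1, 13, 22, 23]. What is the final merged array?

Merging process:

Compare 1 vs 1: take 1 from left. Merged: [1]
Compare 7 vs 1: take 1 from right. Merged: [1, 1]
Compare 7 vs 13: take 7 from left. Merged: [1, 1, 7]
Compare 17 vs 13: take 13 from right. Merged: [1, 1, 7, 13]
Compare 17 vs 22: take 17 from left. Merged: [1, 1, 7, 13, 17]
Compare 25 vs 22: take 22 from right. Merged: [1, 1, 7, 13, 17, 22]
Compare 25 vs 23: take 23 from right. Merged: [1, 1, 7, 13, 17, 22, 23]
Append remaining from left: [25]. Merged: [1, 1, 7, 13, 17, 22, 23, 25]

Final merged array: [1, 1, 7, 13, 17, 22, 23, 25]
Total comparisons: 7

The merged array is [1, 1, 7, 13, 17, 22, 23, 25], requiring 7 comparisons. The merge step runs in O(n) time where n is the total number of elements.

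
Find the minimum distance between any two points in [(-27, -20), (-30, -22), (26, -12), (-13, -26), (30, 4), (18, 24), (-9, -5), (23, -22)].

Computing all pairwise distances among 8 points:

d((-27, -20), (-30, -22)) = 3.6056 <-- minimum
d((-27, -20), (26, -12)) = 53.6004
d((-27, -20), (-13, -26)) = 15.2315
d((-27, -20), (30, 4)) = 61.8466
d((-27, -20), (18, 24)) = 62.9365
d((-27, -20), (-9, -5)) = 23.4307
d((-27, -20), (23, -22)) = 50.04
d((-30, -22), (26, -12)) = 56.8859
d((-30, -22), (-13, -26)) = 17.4642
d((-30, -22), (30, 4)) = 65.3911
d((-30, -22), (18, 24)) = 66.4831
d((-30, -22), (-9, -5)) = 27.0185
d((-30, -22), (23, -22)) = 53.0
d((26, -12), (-13, -26)) = 41.4367
d((26, -12), (30, 4)) = 16.4924
d((26, -12), (18, 24)) = 36.8782
d((26, -12), (-9, -5)) = 35.6931
d((26, -12), (23, -22)) = 10.4403
d((-13, -26), (30, 4)) = 52.4309
d((-13, -26), (18, 24)) = 58.8303
d((-13, -26), (-9, -5)) = 21.3776
d((-13, -26), (23, -22)) = 36.2215
d((30, 4), (18, 24)) = 23.3238
d((30, 4), (-9, -5)) = 40.025
d((30, 4), (23, -22)) = 26.9258
d((18, 24), (-9, -5)) = 39.6232
d((18, 24), (23, -22)) = 46.2709
d((-9, -5), (23, -22)) = 36.2353

Closest pair: (-27, -20) and (-30, -22) with distance 3.6056

The closest pair is (-27, -20) and (-30, -22) with Euclidean distance 3.6056. For 8 points, brute-force pairwise comparison is shown above. For large n, the divide-and-conquer algorithm (sort by x, recurse on halves, check the dividing strip) achieves O(n log n).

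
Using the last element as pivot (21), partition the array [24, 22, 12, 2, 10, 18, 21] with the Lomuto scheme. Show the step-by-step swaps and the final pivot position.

Lomuto partition with pivot = 21:

Initial array: [24, 22, 12, 2, 10, 18, 21]

arr[0]=24 > 21: no swap
arr[1]=22 > 21: no swap
arr[2]=12 <= 21: swap with position 0, array becomes [12, 22, 24, 2, 10, 18, 21]
arr[3]=2 <= 21: swap with position 1, array becomes [12, 2, 24, 22, 10, 18, 21]
arr[4]=10 <= 21: swap with position 2, array becomes [12, 2, 10, 22, 24, 18, 21]
arr[5]=18 <= 21: swap with position 3, array becomes [12, 2, 10, 18, 24, 22, 21]

Place pivot at position 4: [12, 2, 10, 18, 21, 22, 24]
Pivot position: 4

After partitioning with pivot 21, the array becomes [12, 2, 10, 18, 21, 22, 24]. The pivot is placed at index 4. All elements to the left of the pivot are <= 21, and all elements to the right are > 21.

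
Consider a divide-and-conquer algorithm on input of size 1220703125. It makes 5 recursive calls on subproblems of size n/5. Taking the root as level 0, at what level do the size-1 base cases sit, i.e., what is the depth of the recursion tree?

For divide and conquer with division factor 5:

Problem sizes at each level:
Level 0: 1220703125
Level 1: 244140625
Level 2: 48828125
Level 3: 9765625
Level 4: 1953125
Level 5: 390625
Level 6: 78125
Level 7: 15625
Level 8: 3125
Level 9: 625
Level 10: 125
Level 11: 25
Level 12: 5
Level 13: 1

The root is level 0 and the size-1 base case is level 13 (the tree spans levels 0 through 13, i.e. 14 levels counting the root), so the depth is the number of divisions: log_5(1220703125) = 13

The recursion tree depth is log_5(1220703125) = 13. At each level, the problem size is divided by 5, so it takes 13 divisions to reduce to a base case of size 1. The algorithm makes 5 recursive calls at each level.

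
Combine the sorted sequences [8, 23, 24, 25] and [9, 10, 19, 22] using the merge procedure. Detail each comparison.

Merging process:

Compare 8 vs 9: take 8 from left. Merged: [8]
Compare 23 vs 9: take 9 from right. Merged: [8, 9]
Compare 23 vs 10: take 10 from right. Merged: [8, 9, 10]
Compare 23 vs 19: take 19 from right. Merged: [8, 9, 10, 19]
Compare 23 vs 22: take 22 from right. Merged: [8, 9, 10, 19, 22]
Append remaining from left: [23, 24, 25]. Merged: [8, 9, 10, 19, 22, 23, 24, 25]

Final merged array: [8, 9, 10, 19, 22, 23, 24, 25]
Total comparisons: 5

The merged array is [8, 9, 10, 19, 22, 23, 24, 25], requiring 5 comparisons. The merge step runs in O(n) time where n is the total number of elements.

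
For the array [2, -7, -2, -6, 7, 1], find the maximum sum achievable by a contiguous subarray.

Using Kadane's algorithm on [2, -7, -2, -6, 7, 1]:

Scanning through the array:
Position 1 (value -7): max_ending_here = -5, max_so_far = 2
Position 2 (value -2): max_ending_here = -2, max_so_far = 2
Position 3 (value -6): max_ending_here = -6, max_so_far = 2
Position 4 (value 7): max_ending_here = 7, max_so_far = 7
Position 5 (value 1): max_ending_here = 8, max_so_far = 8

Maximum subarray: [7, 1]
Maximum sum: 8

The maximum subarray is [7, 1] with sum 8. This subarray runs from index 4 to index 5.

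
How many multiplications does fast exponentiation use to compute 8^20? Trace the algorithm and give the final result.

Computing 8^20 by squaring (build up from 8^1; each line after the first costs one multiplication):

8^1 = 8
8^2 = (8^1)^2 = 8^2 = 64
8^4 = (8^2)^2 = 64^2 = 4096
8^5 = 8 * 8^4 = 8 * 4096 = 32768
8^10 = (8^5)^2 = 32768^2 = 1073741824
8^20 = (8^10)^2 = 1073741824^2 = 1152921504606846976

Result: 1152921504606846976
Multiplications needed: 5 (5 lines after 8^1)

8^20 = 1152921504606846976. Using exponentiation by squaring, this requires 5 multiplications. The key idea: if the exponent is even, square the half-power; if odd, multiply by the base once.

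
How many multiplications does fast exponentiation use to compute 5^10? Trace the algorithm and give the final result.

Computing 5^10 by squaring (build up from 5^1; each line after the first costs one multiplication):

5^1 = 5
5^2 = (5^1)^2 = 5^2 = 25
5^4 = (5^2)^2 = 25^2 = 625
5^5 = 5 * 5^4 = 5 * 625 = 3125
5^10 = (5^5)^2 = 3125^2 = 9765625

Result: 9765625
Multiplications needed: 4 (4 lines after 5^1)

5^10 = 9765625. Using exponentiation by squaring, this requires 4 multiplications. The key idea: if the exponent is even, square the half-power; if odd, multiply by the base once.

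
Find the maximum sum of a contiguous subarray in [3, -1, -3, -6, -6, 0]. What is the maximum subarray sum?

Using Kadane's algorithm on [3, -1, -3, -6, -6, 0]:

Scanning through the array:
Position 1 (value -1): max_ending_here = 2, max_so_far = 3
Position 2 (value -3): max_ending_here = -1, max_so_far = 3
Position 3 (value -6): max_ending_here = -6, max_so_far = 3
Position 4 (value -6): max_ending_here = -6, max_so_far = 3
Position 5 (value 0): max_ending_here = 0, max_so_far = 3

Maximum subarray: [3]
Maximum sum: 3

The maximum subarray is [3] with sum 3. This subarray runs from index 0 to index 0.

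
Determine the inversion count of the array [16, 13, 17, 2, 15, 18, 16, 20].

Finding inversions in [16, 13, 17, 2, 15, 18, 16, 20]:

(0, 1): arr[0]=16 > arr[1]=13
(0, 3): arr[0]=16 > arr[3]=2
(0, 4): arr[0]=16 > arr[4]=15
(1, 3): arr[1]=13 > arr[3]=2
(2, 3): arr[2]=17 > arr[3]=2
(2, 4): arr[2]=17 > arr[4]=15
(2, 6): arr[2]=17 > arr[6]=16
(5, 6): arr[5]=18 > arr[6]=16

Total inversions: 8

The array has 8 inversion(s): (0,1), (0,3), (0,4), (1,3), (2,3), (2,4), (2,6), (5,6). Each pair (i,j) satisfies i < j and arr[i] > arr[j].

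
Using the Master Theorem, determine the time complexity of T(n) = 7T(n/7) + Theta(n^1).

Master Theorem for T(n) = 7T(n/7) + O(n^1):

a = 7, b = 7, c = 1
log_b(a) = log_7(7) = 1.0000

Case 2: c = 1 = log_7(7) = 1.0000
T(n) = O(n^1 log n) = O(n log n)

For T(n) = 7T(n/7) + O(n^1): log_7(7) = 1.0000. This is Case 2 of the Master Theorem (c = log_b(a), equal work at all levels), giving O(n log n).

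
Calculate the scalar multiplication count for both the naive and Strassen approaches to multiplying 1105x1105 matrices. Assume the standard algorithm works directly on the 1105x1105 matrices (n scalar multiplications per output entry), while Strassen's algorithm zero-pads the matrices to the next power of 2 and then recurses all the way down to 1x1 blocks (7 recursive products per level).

Matrix multiplication for 1105x1105 matrices:

Strassen's algorithm requires power-of-2 dimensions. Pad 1105x1105 to 2048x2048 (next power of 2).

Standard algorithm: 1105^3 = 1349232625 multiplications
Strassen's algorithm: 7^(log2(2048)) = 7^11 = 1977326743 multiplications
Difference: 1349232625 - 1977326743 = -628094118 (Strassen uses MORE here due to padding overhead — for small or just-over-power-of-2 n, padding can outweigh the per-level savings)

Standard: 1349232625 multiplications (1105^3). Strassen: 1977326743 multiplications (7^11, after padding to 2048x2048). Strassen reduces 8 recursive multiplications to 7 at each level.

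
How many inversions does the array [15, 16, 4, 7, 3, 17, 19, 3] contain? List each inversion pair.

Finding inversions in [15, 16, 4, 7, 3, 17, 19, 3]:

(0, 2): arr[0]=15 > arr[2]=4
(0, 3): arr[0]=15 > arr[3]=7
(0, 4): arr[0]=15 > arr[4]=3
(0, 7): arr[0]=15 > arr[7]=3
(1, 2): arr[1]=16 > arr[2]=4
(1, 3): arr[1]=16 > arr[3]=7
(1, 4): arr[1]=16 > arr[4]=3
(1, 7): arr[1]=16 > arr[7]=3
(2, 4): arr[2]=4 > arr[4]=3
(2, 7): arr[2]=4 > arr[7]=3
(3, 4): arr[3]=7 > arr[4]=3
(3, 7): arr[3]=7 > arr[7]=3
(5, 7): arr[5]=17 > arr[7]=3
(6, 7): arr[6]=19 > arr[7]=3

Total inversions: 14

The array has 14 inversion(s): (0,2), (0,3), (0,4), (0,7), (1,2), (1,3), (1,4), (1,7), (2,4), (2,7), (3,4), (3,7), (5,7), (6,7). Each pair (i,j) satisfies i < j and arr[i] > arr[j].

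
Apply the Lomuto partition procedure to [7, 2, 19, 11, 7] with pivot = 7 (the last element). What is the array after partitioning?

Lomuto partition with pivot = 7:

Initial array: [7, 2, 19, 11, 7]

arr[0]=7 <= 7: swap with position 0, array becomes [7, 2, 19, 11, 7]
arr[1]=2 <= 7: swap with position 1, array becomes [7, 2, 19, 11, 7]
arr[2]=19 > 7: no swap
arr[3]=11 > 7: no swap

Place pivot at position 2: [7, 2, 7, 11, 19]
Pivot position: 2

After partitioning with pivot 7, the array becomes [7, 2, 7, 11, 19]. The pivot is placed at index 2. All elements to the left of the pivot are <= 7, and all elements to the right are > 7.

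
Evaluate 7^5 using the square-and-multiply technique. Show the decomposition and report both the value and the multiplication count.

Computing 7^5 by squaring (build up from 7^1; each line after the first costs one multiplication):

7^1 = 7
7^2 = (7^1)^2 = 7^2 = 49
7^4 = (7^2)^2 = 49^2 = 2401
7^5 = 7 * 7^4 = 7 * 2401 = 16807

Result: 16807
Multiplications needed: 3 (3 lines after 7^1)

7^5 = 16807. Using exponentiation by squaring, this requires 3 multiplications. The key idea: if the exponent is even, square the half-power; if odd, multiply by the base once.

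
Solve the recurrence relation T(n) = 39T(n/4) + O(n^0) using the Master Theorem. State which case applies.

Master Theorem for T(n) = 39T(n/4) + O(n^0):

a = 39, b = 4, c = 0
log_b(a) = log_4(39) = 2.6427

Case 1: c = 0 < log_4(39) = 2.6427
T(n) = O(n^(log_4 39))

For T(n) = 39T(n/4) + O(n^0): log_4(39) = 2.6427. This is Case 1 of the Master Theorem (c < log_b(a), work dominated by leaves), giving O(n^(log_4 39)).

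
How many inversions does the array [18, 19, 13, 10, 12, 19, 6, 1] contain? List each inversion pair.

Finding inversions in [18, 19, 13, 10, 12, 19, 6, 1]:

(0, 2): arr[0]=18 > arr[2]=13
(0, 3): arr[0]=18 > arr[3]=10
(0, 4): arr[0]=18 > arr[4]=12
(0, 6): arr[0]=18 > arr[6]=6
(0, 7): arr[0]=18 > arr[7]=1
(1, 2): arr[1]=19 > arr[2]=13
(1, 3): arr[1]=19 > arr[3]=10
(1, 4): arr[1]=19 > arr[4]=12
(1, 6): arr[1]=19 > arr[6]=6
(1, 7): arr[1]=19 > arr[7]=1
(2, 3): arr[2]=13 > arr[3]=10
(2, 4): arr[2]=13 > arr[4]=12
(2, 6): arr[2]=13 > arr[6]=6
(2, 7): arr[2]=13 > arr[7]=1
(3, 6): arr[3]=10 > arr[6]=6
(3, 7): arr[3]=10 > arr[7]=1
(4, 6): arr[4]=12 > arr[6]=6
(4, 7): arr[4]=12 > arr[7]=1
(5, 6): arr[5]=19 > arr[6]=6
(5, 7): arr[5]=19 > arr[7]=1
(6, 7): arr[6]=6 > arr[7]=1

Total inversions: 21

The array has 21 inversion(s): (0,2), (0,3), (0,4), (0,6), (0,7), (1,2), (1,3), (1,4), (1,6), (1,7), (2,3), (2,4), (2,6), (2,7), (3,6), (3,7), (4,6), (4,7), (5,6), (5,7), (6,7). Each pair (i,j) satisfies i < j and arr[i] > arr[j].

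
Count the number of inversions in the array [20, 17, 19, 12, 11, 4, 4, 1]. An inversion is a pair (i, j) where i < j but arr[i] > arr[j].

Finding inversions in [20, 17, 19, 12, 11, 4, 4, 1]:

(0, 1): arr[0]=20 > arr[1]=17
(0, 2): arr[0]=20 > arr[2]=19
(0, 3): arr[0]=20 > arr[3]=12
(0, 4): arr[0]=20 > arr[4]=11
(0, 5): arr[0]=20 > arr[5]=4
(0, 6): arr[0]=20 > arr[6]=4
(0, 7): arr[0]=20 > arr[7]=1
(1, 3): arr[1]=17 > arr[3]=12
(1, 4): arr[1]=17 > arr[4]=11
(1, 5): arr[1]=17 > arr[5]=4
(1, 6): arr[1]=17 > arr[6]=4
(1, 7): arr[1]=17 > arr[7]=1
(2, 3): arr[2]=19 > arr[3]=12
(2, 4): arr[2]=19 > arr[4]=11
(2, 5): arr[2]=19 > arr[5]=4
(2, 6): arr[2]=19 > arr[6]=4
(2, 7): arr[2]=19 > arr[7]=1
(3, 4): arr[3]=12 > arr[4]=11
(3, 5): arr[3]=12 > arr[5]=4
(3, 6): arr[3]=12 > arr[6]=4
(3, 7): arr[3]=12 > arr[7]=1
(4, 5): arr[4]=11 > arr[5]=4
(4, 6): arr[4]=11 > arr[6]=4
(4, 7): arr[4]=11 > arr[7]=1
(5, 7): arr[5]=4 > arr[7]=1
(6, 7): arr[6]=4 > arr[7]=1

Total inversions: 26

The array has 26 inversion(s): (0,1), (0,2), (0,3), (0,4), (0,5), (0,6), (0,7), (1,3), (1,4), (1,5), (1,6), (1,7), (2,3), (2,4), (2,5), (2,6), (2,7), (3,4), (3,5), (3,6), (3,7), (4,5), (4,6), (4,7), (5,7), (6,7). Each pair (i,j) satisfies i < j and arr[i] > arr[j].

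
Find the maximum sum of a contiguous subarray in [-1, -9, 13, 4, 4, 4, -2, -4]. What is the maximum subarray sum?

Using Kadane's algorithm on [-1, -9, 13, 4, 4, 4, -2, -4]:

Scanning through the array:
Position 1 (value -9): max_ending_here = -9, max_so_far = -1
Position 2 (value 13): max_ending_here = 13, max_so_far = 13
Position 3 (value 4): max_ending_here = 17, max_so_far = 17
Position 4 (value 4): max_ending_here = 21, max_so_far = 21
Position 5 (value 4): max_ending_here = 25, max_so_far = 25
Position 6 (value -2): max_ending_here = 23, max_so_far = 25
Position 7 (value -4): max_ending_here = 19, max_so_far = 25

Maximum subarray: [13, 4, 4, 4]
Maximum sum: 25

The maximum subarray is [13, 4, 4, 4] with sum 25. This subarray runs from index 2 to index 5.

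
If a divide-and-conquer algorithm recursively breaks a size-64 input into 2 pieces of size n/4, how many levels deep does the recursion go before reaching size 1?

For divide and conquer with division factor 4:

Problem sizes at each level:
Level 0: 64
Level 1: 16
Level 2: 4
Level 3: 1

The root is level 0 and the size-1 base case is level 3 (the tree spans levels 0 through 3, i.e. 4 levels counting the root), so the depth is the number of divisions: log_4(64) = 3

The recursion tree depth is log_4(64) = 3. At each level, the problem size is divided by 4, so it takes 3 divisions to reduce to a base case of size 1. The algorithm makes 2 recursive calls at each level.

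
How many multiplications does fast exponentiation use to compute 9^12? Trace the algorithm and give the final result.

Computing 9^12 by squaring (build up from 9^1; each line after the first costs one multiplication):

9^1 = 9
9^2 = (9^1)^2 = 9^2 = 81
9^3 = 9 * 9^2 = 9 * 81 = 729
9^6 = (9^3)^2 = 729^2 = 531441
9^12 = (9^6)^2 = 531441^2 = 282429536481

Result: 282429536481
Multiplications needed: 4 (4 lines after 9^1)

9^12 = 282429536481. Using exponentiation by squaring, this requires 4 multiplications. The key idea: if the exponent is even, square the half-power; if odd, multiply by the base once.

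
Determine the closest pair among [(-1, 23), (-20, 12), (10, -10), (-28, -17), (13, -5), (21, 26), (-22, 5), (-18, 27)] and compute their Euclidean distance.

Computing all pairwise distances among 8 points:

d((-1, 23), (-20, 12)) = 21.9545
d((-1, 23), (10, -10)) = 34.7851
d((-1, 23), (-28, -17)) = 48.2597
d((-1, 23), (13, -5)) = 31.305
d((-1, 23), (21, 26)) = 22.2036
d((-1, 23), (-22, 5)) = 27.6586
d((-1, 23), (-18, 27)) = 17.4642
d((-20, 12), (10, -10)) = 37.2022
d((-20, 12), (-28, -17)) = 30.0832
d((-20, 12), (13, -5)) = 37.1214
d((-20, 12), (21, 26)) = 43.3244
d((-20, 12), (-22, 5)) = 7.2801
d((-20, 12), (-18, 27)) = 15.1327
d((10, -10), (-28, -17)) = 38.6394
d((10, -10), (13, -5)) = 5.831 <-- minimum
d((10, -10), (21, 26)) = 37.6431
d((10, -10), (-22, 5)) = 35.3412
d((10, -10), (-18, 27)) = 46.4004
d((-28, -17), (13, -5)) = 42.72
d((-28, -17), (21, 26)) = 65.192
d((-28, -17), (-22, 5)) = 22.8035
d((-28, -17), (-18, 27)) = 45.1221
d((13, -5), (21, 26)) = 32.0156
d((13, -5), (-22, 5)) = 36.4005
d((13, -5), (-18, 27)) = 44.5533
d((21, 26), (-22, 5)) = 47.8539
d((21, 26), (-18, 27)) = 39.0128
d((-22, 5), (-18, 27)) = 22.3607

Closest pair: (10, -10) and (13, -5) with distance 5.831

The closest pair is (10, -10) and (13, -5) with Euclidean distance 5.831. For 8 points, brute-force pairwise comparison is shown above. For large n, the divide-and-conquer algorithm (sort by x, recurse on halves, check the dividing strip) achieves O(n log n).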